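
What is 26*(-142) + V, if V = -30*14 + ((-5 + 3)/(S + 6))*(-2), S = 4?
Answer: -20558/5 ≈ -4111.6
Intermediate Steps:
V = -2098/5 (V = -30*14 + ((-5 + 3)/(4 + 6))*(-2) = -420 - 2/10*(-2) = -420 - 2*1/10*(-2) = -420 - 1/5*(-2) = -420 + 2/5 = -2098/5 ≈ -419.60)
26*(-142) + V = 26*(-142) - 2098/5 = -3692 - 2098/5 = -20558/5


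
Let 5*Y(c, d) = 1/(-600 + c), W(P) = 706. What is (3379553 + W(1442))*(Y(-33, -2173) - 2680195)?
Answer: -9558039701509528/1055 ≈ -9.0597e+12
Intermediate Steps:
Y(c, d) = 1/(5*(-600 + c))
(3379553 + W(1442))*(Y(-33, -2173) - 2680195) = (3379553 + 706)*(1/(5*(-600 - 33)) - 2680195) = 3380259*((⅕)/(-633) - 2680195) = 3380259*((⅕)*(-1/633) - 2680195) = 3380259*(-1/3165 - 2680195) = 3380259*(-8482817176/3165) = -9558039701509528/1055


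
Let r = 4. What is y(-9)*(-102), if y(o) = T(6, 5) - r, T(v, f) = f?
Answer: -102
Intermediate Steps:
y(o) = 1 (y(o) = 5 - 1*4 = 5 - 4 = 1)
y(-9)*(-102) = 1*(-102) = -102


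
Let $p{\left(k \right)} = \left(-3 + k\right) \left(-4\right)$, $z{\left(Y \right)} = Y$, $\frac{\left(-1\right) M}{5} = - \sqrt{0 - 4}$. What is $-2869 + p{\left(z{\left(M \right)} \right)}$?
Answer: $-2857 - 40 i \approx -2857.0 - 40.0 i$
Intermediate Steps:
$M = 10 i$ ($M = - 5 \left(- \sqrt{0 - 4}\right) = - 5 \left(- \sqrt{-4}\right) = - 5 \left(- 2 i\right) = 10 i \approx 10.0 i$)
$p{\left(k \right)} = 12 - 4 k$
$-2869 + p{\left(z{\left(M \right)} \right)} = -2869 + \left(12 - 4 \cdot 10 i\right) = -2869 + \left(12 - 40 i\right) = -2857 - 40 i$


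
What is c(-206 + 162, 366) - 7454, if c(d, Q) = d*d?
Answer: -5518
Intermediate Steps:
c(d, Q) = d**2
c(-206 + 162, 366) - 7454 = (-206 + 162)**2 - 7454 = (-44)**2 - 7454 = 1936 - 7454 = -5518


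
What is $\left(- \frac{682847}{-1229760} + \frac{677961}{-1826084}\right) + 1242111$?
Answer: $\frac{697335211032396007}{561411264960} \approx 1.2421 \cdot 10^{6}$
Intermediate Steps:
$\left(- \frac{682847}{-1229760} + \frac{677961}{-1826084}\right) + 1242111 = \left(\left(-682847\right) \left(- \frac{1}{1229760}\right) + 677961 \left(- \frac{1}{1826084}\right)\right) + 1242111 = \left(\frac{682847}{1229760} - \frac{677961}{1826084}\right) + 1242111 = \frac{103301665447}{561411264960} + 1242111 = \frac{697335211032396007}{561411264960}$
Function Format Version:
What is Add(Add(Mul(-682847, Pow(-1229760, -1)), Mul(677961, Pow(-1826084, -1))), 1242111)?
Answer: Rational(697335211032396007, 561411264960) ≈ 1.2421e+6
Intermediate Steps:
Add(Add(Mul(-682847, Pow(-1229760, -1)), Mul(677961, Pow(-1826084, -1))), 1242111) = Add(Add(Mul(-682847, Rational(-1, 1229760)), Mul(677961, Rational(-1, 1826084))), 1242111) = Add(Add(Rational(682847, 1229760), Rational(-677961, 1826084)), 1242111) = Add(Rational(103301665447, 561411264960), 1242111) = Rational(697335211032396007, 561411264960)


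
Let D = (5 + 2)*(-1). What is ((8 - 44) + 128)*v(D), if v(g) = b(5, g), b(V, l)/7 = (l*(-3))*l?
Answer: -94668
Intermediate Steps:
b(V, l) = -21*l² (b(V, l) = 7*((l*(-3))*l) = 7*((-3*l)*l) = 7*(-3*l²) = -21*l²)
D = -7 (D = 7*(-1) = -7)
v(g) = -21*g²
((8 - 44) + 128)*v(D) = ((8 - 44) + 128)*(-21*(-7)²) = (-36 + 128)*(-21*49) = 92*(-1029) = -94668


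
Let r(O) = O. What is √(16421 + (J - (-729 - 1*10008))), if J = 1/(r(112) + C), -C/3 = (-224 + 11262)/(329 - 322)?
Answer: √28386326239890/32330 ≈ 164.80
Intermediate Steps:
C = -33114/7 (C = -3*(-224 + 11262)/(329 - 322) = -33114/7 ≈ -4730.6)
J = -7/32330 (J = 1/(112 - 33114/7) = 1/(-32330/7) = -7/32330 ≈ -0.00021652)
√(16421 + (J - (-729 - 1*10008))) = √(16421 + (-7/32330 - (-729 - 1*10008))) = √(16421 + (-7/32330 - (-729 - 10008))) = √(16421 + (-7/32330 - 1*(-10737))) = √(16421 + (-7/32330 + 10737)) = √(16421 + 347127203/32330) = √(878018133/32330) = √28386326239890/32330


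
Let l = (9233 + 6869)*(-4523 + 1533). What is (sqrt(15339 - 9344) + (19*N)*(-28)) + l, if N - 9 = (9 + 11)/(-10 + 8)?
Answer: -48144448 + sqrt(5995) ≈ -4.8144e+7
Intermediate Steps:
l = -48144980 (l = 16102*(-2990) = -48144980)
N = -1 (N = 9 + (9 + 11)/(-10 + 8) = 9 + 20/(-2) = 9 + 20*(-1/2) = 9 - 10 = -1)
(sqrt(15339 - 9344) + (19*N)*(-28)) + l = (sqrt(15339 - 9344) + (19*(-1))*(-28)) - 48144980 = (sqrt(5995) - 19*(-28)) - 48144980 = (sqrt(5995) + 532) - 48144980 = (532 + sqrt(5995)) - 48144980 = -48144448 + sqrt(5995)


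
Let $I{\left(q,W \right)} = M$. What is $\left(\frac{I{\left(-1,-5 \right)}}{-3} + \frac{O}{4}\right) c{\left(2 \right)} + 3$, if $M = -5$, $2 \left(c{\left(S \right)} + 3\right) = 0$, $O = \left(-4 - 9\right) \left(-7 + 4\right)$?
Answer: $- \frac{125}{4} \approx -31.25$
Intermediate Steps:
$O = 39$ ($O = \left(-13\right) \left(-3\right) = 39$)
$c{\left(S \right)} = -3$ ($c{\left(S \right)} = -3 + \frac{1}{2} \cdot 0 = -3 + 0 = -3$)
$I{\left(q,W \right)} = -5$
$\left(\frac{I{\left(-1,-5 \right)}}{-3} + \frac{O}{4}\right) c{\left(2 \right)} + 3 = \left(- \frac{5}{-3} + \frac{39}{4}\right) \left(-3\right) + 3 = \left(\left(-5\right) \left(- \frac{1}{3}\right) + 39 \cdot \frac{1}{4}\right) \left(-3\right) + 3 = \left(\frac{5}{3} + \frac{39}{4}\right) \left(-3\right) + 3 = \frac{137}{12} \left(-3\right) + 3 = - \frac{137}{4} + 3 = - \frac{125}{4}$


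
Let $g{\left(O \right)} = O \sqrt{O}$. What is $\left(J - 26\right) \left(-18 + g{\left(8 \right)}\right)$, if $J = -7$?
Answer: $594 - 528 \sqrt{2} \approx -152.7$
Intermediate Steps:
$g{\left(O \right)} = O^{\frac{3}{2}}$
$\left(J - 26\right) \left(-18 + g{\left(8 \right)}\right) = \left(-7 - 26\right) \left(-18 + 8^{\frac{3}{2}}\right) = - 33 \left(-18 + 16 \sqrt{2}\right) = 594 - 528 \sqrt{2}$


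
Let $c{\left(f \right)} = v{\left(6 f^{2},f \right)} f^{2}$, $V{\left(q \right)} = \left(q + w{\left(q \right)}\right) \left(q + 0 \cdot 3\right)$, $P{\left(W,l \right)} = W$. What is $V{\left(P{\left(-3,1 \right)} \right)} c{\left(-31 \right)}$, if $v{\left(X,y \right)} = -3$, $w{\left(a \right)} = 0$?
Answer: $-25947$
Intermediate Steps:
$V{\left(q \right)} = q^{2}$ ($V{\left(q \right)} = \left(q + 0\right) \left(q + 0 \cdot 3\right) = q \left(q + 0\right) = q q = q^{2}$)
$c{\left(f \right)} = - 3 f^{2}$
$V{\left(P{\left(-3,1 \right)} \right)} c{\left(-31 \right)} = \left(-3\right)^{2} \left(- 3 \left(-31\right)^{2}\right) = 9 \left(\left(-3\right) 961\right) = 9 \left(-2883\right) = -25947$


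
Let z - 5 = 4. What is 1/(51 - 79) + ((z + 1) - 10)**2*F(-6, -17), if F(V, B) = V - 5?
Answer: -1/28 ≈ -0.035714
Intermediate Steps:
F(V, B) = -5 + V
z = 9 (z = 5 + 4 = 9)
1/(51 - 79) + ((z + 1) - 10)**2*F(-6, -17) = 1/(51 - 79) + ((9 + 1) - 10)**2*(-5 - 6) = 1/(-28) + (10 - 10)**2*(-11) = -1/28 + 0**2*(-11) = -1/28 + 0*(-11) = -1/28 + 0 = -1/28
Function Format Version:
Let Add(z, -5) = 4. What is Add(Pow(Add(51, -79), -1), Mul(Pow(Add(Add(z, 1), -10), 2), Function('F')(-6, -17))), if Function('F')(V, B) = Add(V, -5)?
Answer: Rational(-1, 28) ≈ -0.035714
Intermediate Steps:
Function('F')(V, B) = Add(-5, V)
z = 9 (z = Add(5, 4) = 9)
Add(Pow(Add(51, -79), -1), Mul(Pow(Add(Add(z, 1), -10), 2), Function('F')(-6, -17))) = Add(Pow(Add(51, -79), -1), Mul(Pow(Add(Add(9, 1), -10), 2), Add(-5, -6))) = Add(Pow(-28, -1), Mul(Pow(Add(10, -10), 2), -11)) = Add(Rational(-1, 28), Mul(Pow(0, 2), -11)) = Add(Rational(-1, 28), Mul(0, -11)) = Add(Rational(-1, 28), 0) = Rational(-1, 28)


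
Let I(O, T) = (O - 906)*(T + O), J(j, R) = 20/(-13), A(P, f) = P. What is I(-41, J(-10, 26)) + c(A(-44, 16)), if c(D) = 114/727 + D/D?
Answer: 380734290/9451 ≈ 40285.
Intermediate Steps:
c(D) = 841/727 (c(D) = 114*(1/727) + 1 = 114/727 + 1 = 841/727)
J(j, R) = -20/13 (J(j, R) = 20*(-1/13) = -20/13)
I(O, T) = (-906 + O)*(O + T)
I(-41, J(-10, 26)) + c(A(-44, 16)) = ((-41)**2 - 906*(-41) - 906*(-20/13) - 41*(-20/13)) + 841/727 = (1681 + 37146 + 18120/13 + 820/13) + 841/727 = 523691/13 + 841/727 = 380734290/9451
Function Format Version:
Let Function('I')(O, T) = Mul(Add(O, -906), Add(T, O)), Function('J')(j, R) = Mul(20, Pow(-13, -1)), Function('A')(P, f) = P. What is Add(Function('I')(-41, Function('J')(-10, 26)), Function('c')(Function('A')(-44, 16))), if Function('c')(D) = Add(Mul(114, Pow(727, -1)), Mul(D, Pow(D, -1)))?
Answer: Rational(380734290, 9451) ≈ 40285.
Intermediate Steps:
Function('c')(D) = Rational(841, 727) (Function('c')(D) = Add(Mul(114, Rational(1, 727)), 1) = Add(Rational(114, 727), 1) = Rational(841, 727))
Function('J')(j, R) = Rational(-20, 13) (Function('J')(j, R) = Mul(20, Rational(-1, 13)) = Rational(-20, 13))
Function('I')(O, T) = Mul(Add(-906, O), Add(O, T))
Add(Function('I')(-41, Function('J')(-10, 26)), Function('c')(Function('A')(-44, 16))) = Add(Add(Pow(-41, 2), Mul(-906, -41), Mul(-906, Rational(-20, 13)), Mul(-41, Rational(-20, 13))), Rational(841, 727)) = Add(Add(1681, 37146, Rational(18120, 13), Rational(820, 13)), Rational(841, 727)) = Add(Rational(523691, 13), Rational(841, 727)) = Rational(380734290, 9451)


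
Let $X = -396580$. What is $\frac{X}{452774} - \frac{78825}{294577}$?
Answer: $- \frac{76256628605}{66688403299} \approx -1.1435$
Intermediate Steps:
$\frac{X}{452774} - \frac{78825}{294577} = - \frac{396580}{452774} - \frac{78825}{294577} = \left(-396580\right) \frac{1}{452774} - \frac{78825}{294577} = - \frac{198290}{226387} - \frac{78825}{294577} = - \frac{76256628605}{66688403299}$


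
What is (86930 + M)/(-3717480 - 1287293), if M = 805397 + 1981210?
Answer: -2873537/5004773 ≈ -0.57416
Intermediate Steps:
M = 2786607
(86930 + M)/(-3717480 - 1287293) = (86930 + 2786607)/(-3717480 - 1287293) = 2873537/(-5004773) = 2873537*(-1/5004773) = -2873537/5004773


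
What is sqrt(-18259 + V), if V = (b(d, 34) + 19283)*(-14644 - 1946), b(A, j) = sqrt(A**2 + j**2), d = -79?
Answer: sqrt(-319923229 - 16590*sqrt(7397)) ≈ 17926.0*I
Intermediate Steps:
V = -319904970 - 16590*sqrt(7397) (V = (sqrt((-79)**2 + 34**2) + 19283)*(-14644 - 1946) = (sqrt(6241 + 1156) + 19283)*(-16590) = (sqrt(7397) + 19283)*(-16590) = (19283 + sqrt(7397))*(-16590) = -319904970 - 16590*sqrt(7397) ≈ -3.2133e+8)
sqrt(-18259 + V) = sqrt(-18259 + (-319904970 - 16590*sqrt(7397))) = sqrt(-319923229 - 16590*sqrt(7397))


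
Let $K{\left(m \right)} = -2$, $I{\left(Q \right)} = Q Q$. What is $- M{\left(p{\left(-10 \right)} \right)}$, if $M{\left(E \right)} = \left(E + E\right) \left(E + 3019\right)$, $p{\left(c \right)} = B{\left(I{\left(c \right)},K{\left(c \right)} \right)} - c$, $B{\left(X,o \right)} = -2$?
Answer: $-48432$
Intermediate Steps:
$I{\left(Q \right)} = Q^{2}$
$p{\left(c \right)} = -2 - c$
$M{\left(E \right)} = 2 E \left(3019 + E\right)$
$- M{\left(p{\left(-10 \right)} \right)} = - 2 \left(-2 - -10\right) \left(3019 - -8\right) = - 2 \left(-2 + 10\right) \left(3019 + \left(-2 + 10\right)\right) = - 2 \cdot 8 \left(3019 + 8\right) = - 2 \cdot 8 \cdot 3027 = \left(-1\right) 48432 = -48432$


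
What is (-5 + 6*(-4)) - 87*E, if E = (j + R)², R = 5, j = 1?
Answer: -3161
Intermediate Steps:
E = 36 (E = (1 + 5)² = 6² = 36)
(-5 + 6*(-4)) - 87*E = (-5 + 6*(-4)) - 87*36 = (-5 - 24) - 3132 = -29 - 3132 = -3161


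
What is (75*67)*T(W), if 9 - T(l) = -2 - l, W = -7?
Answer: 20100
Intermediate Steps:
T(l) = 11 + l (T(l) = 9 - (-2 - l) = 9 + (2 + l) = 11 + l)
(75*67)*T(W) = (75*67)*(11 - 7) = 5025*4 = 20100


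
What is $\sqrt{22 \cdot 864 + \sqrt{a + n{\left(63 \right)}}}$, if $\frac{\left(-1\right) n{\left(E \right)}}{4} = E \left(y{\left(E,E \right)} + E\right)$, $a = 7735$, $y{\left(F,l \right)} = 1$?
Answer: $\sqrt{19008 + i \sqrt{8393}} \approx 137.87 + 0.3322 i$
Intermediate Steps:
$n{\left(E \right)} = - 4 E \left(1 + E\right)$
$\sqrt{22 \cdot 864 + \sqrt{a + n{\left(63 \right)}}} = \sqrt{22 \cdot 864 + \sqrt{7735 - 252 \left(1 + 63\right)}} = \sqrt{19008 + \sqrt{7735 - 252 \cdot 64}} = \sqrt{19008 + \sqrt{7735 - 16128}} = \sqrt{19008 + \sqrt{-8393}} = \sqrt{19008 + i \sqrt{8393}}$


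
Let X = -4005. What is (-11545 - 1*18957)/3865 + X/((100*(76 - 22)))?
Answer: -160169/18552 ≈ -8.6335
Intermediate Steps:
(-11545 - 1*18957)/3865 + X/((100*(76 - 22))) = (-11545 - 1*18957)/3865 - 4005*1/(100*(76 - 22)) = (-11545 - 18957)*(1/3865) - 4005/(100*54) = -30502*1/3865 - 4005/5400 = -30502/3865 - 4005*1/5400 = -30502/3865 - 89/120 = -160169/18552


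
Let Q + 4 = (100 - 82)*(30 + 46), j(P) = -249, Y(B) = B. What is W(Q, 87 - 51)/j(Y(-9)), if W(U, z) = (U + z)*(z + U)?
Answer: -1960000/249 ≈ -7871.5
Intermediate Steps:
Q = 1364 (Q = -4 + (100 - 82)*(30 + 46) = -4 + 18*76 = -4 + 1368 = 1364)
W(U, z) = (U + z)**2 (W(U, z) = (U + z)*(U + z) = (U + z)**2)
W(Q, 87 - 51)/j(Y(-9)) = (1364 + (87 - 51))**2/(-249) = (1364 + 36)**2*(-1/249) = 1400**2*(-1/249) = 1960000*(-1/249) = -1960000/249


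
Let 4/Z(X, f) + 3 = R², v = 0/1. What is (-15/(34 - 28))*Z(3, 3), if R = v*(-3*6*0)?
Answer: 10/3 ≈ 3.3333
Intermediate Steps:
v = 0 (v = 0*1 = 0)
R = 0 (R = 0*(-3*6*0) = 0*(-18*0) = 0*0 = 0)
Z(X, f) = -4/3 (Z(X, f) = 4/(-3 + 0²) = 4/(-3 + 0) = 4/(-3) = 4*(-⅓) = -4/3)
(-15/(34 - 28))*Z(3, 3) = (-15/(34 - 28))*(-4/3) = (-15/6)*(-4/3) = ((⅙)*(-15))*(-4/3) = -5/2*(-4/3) = 10/3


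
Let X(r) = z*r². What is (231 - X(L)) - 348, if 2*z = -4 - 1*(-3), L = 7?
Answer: -185/2 ≈ -92.500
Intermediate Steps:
z = -½ (z = (-4 - 1*(-3))/2 = (-4 + 3)/2 = (½)*(-1) = -½ ≈ -0.50000)
X(r) = -r²/2
(231 - X(L)) - 348 = (231 - (-1)*7²/2) - 348 = (231 - (-1)*49/2) - 348 = (231 - 1*(-49/2)) - 348 = (231 + 49/2) - 348 = 511/2 - 348 = -185/2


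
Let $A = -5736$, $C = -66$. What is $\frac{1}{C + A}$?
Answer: $- \frac{1}{5802} \approx -0.00017235$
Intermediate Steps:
$\frac{1}{C + A} = \frac{1}{-66 - 5736} = \frac{1}{-5802} = - \frac{1}{5802}$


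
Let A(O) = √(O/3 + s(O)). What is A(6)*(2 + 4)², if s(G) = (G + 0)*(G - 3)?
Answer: 72*√5 ≈ 161.00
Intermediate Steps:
s(G) = G*(-3 + G)
A(O) = √(O/3 + O*(-3 + O))
A(6)*(2 + 4)² = (√3*√(6*(-8 + 3*6))/3)*(2 + 4)² = (√3*√(6*(-8 + 18))/3)*6² = (√3*√(6*10)/3)*36 = (√3*√60/3)*36 = (√3*(2*√15)/3)*36 = (2*√5)*36 = 72*√5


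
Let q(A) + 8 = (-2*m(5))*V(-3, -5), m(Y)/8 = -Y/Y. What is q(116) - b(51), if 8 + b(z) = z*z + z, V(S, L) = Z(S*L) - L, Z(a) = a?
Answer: -2332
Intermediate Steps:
m(Y) = -8 (m(Y) = 8*(-Y/Y) = 8*(-1*1) = 8*(-1) = -8)
V(S, L) = -L + L*S (V(S, L) = S*L - L = L*S - L = -L + L*S)
q(A) = 312 (q(A) = -8 + (-2*(-8))*(-5*(-1 - 3)) = -8 + 16*(-5*(-4)) = -8 + 16*20 = -8 + 320 = 312)
b(z) = -8 + z + z**2 (b(z) = -8 + (z*z + z) = -8 + (z**2 + z) = -8 + (z + z**2) = -8 + z + z**2)
q(116) - b(51) = 312 - (-8 + 51 + 51**2) = 312 - (-8 + 51 + 2601) = 312 - 1*2644 = 312 - 2644 = -2332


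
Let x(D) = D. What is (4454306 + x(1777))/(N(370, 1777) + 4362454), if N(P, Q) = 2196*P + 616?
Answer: 4456083/5175590 ≈ 0.86098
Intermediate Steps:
N(P, Q) = 616 + 2196*P
(4454306 + x(1777))/(N(370, 1777) + 4362454) = (4454306 + 1777)/((616 + 2196*370) + 4362454) = 4456083/((616 + 812520) + 4362454) = 4456083/(813136 + 4362454) = 4456083/5175590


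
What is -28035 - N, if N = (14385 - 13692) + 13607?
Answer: -42335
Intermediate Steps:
N = 14300 (N = 693 + 13607 = 14300)
-28035 - N = -28035 - 1*14300 = -28035 - 14300 = -42335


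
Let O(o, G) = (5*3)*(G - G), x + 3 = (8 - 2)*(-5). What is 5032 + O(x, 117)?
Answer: 5032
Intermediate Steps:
x = -33 (x = -3 + (8 - 2)*(-5) = -3 + 6*(-5) = -3 - 30 = -33)
O(o, G) = 0 (O(o, G) = 15*0 = 0)
5032 + O(x, 117) = 5032 + 0 = 5032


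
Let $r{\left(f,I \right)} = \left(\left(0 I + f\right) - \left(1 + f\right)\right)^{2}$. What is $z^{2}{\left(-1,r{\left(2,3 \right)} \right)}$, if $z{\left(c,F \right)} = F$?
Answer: $1$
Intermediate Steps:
$r{\left(f,I \right)} = 1$ ($r{\left(f,I \right)} = \left(\left(0 + f\right) - \left(1 + f\right)\right)^{2} = \left(f - \left(1 + f\right)\right)^{2} = \left(-1\right)^{2} = 1$)
$z^{2}{\left(-1,r{\left(2,3 \right)} \right)} = 1^{2} = 1$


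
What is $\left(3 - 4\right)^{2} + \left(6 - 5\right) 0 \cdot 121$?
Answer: $1$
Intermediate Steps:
$\left(3 - 4\right)^{2} + \left(6 - 5\right) 0 \cdot 121 = \left(-1\right)^{2} + 1 \cdot 0 \cdot 121 = 1 + 0 \cdot 121 = 1 + 0 = 1$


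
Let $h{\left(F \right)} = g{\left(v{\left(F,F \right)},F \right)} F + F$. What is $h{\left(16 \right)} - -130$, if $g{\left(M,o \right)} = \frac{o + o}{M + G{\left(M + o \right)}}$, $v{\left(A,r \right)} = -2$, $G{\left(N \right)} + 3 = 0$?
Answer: $\frac{218}{5} \approx 43.6$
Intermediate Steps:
$G{\left(N \right)} = -3$ ($G{\left(N \right)} = -3 + 0 = -3$)
$g{\left(M,o \right)} = \frac{2 o}{-3 + M}$ ($g{\left(M,o \right)} = \frac{o + o}{M - 3} = \frac{2 o}{-3 + M}$)
$h{\left(F \right)} = F - \frac{2 F^{2}}{5}$ ($h{\left(F \right)} = \frac{2 F}{-3 - 2} F + F = \frac{2 F}{-5} F + F = 2 F \left(- \frac{1}{5}\right) F + F = - \frac{2 F}{5} F + F = - \frac{2 F^{2}}{5} + F = F - \frac{2 F^{2}}{5}$)
$h{\left(16 \right)} - -130 = \frac{1}{5} \cdot 16 \left(5 - 32\right) - -130 = \frac{1}{5} \cdot 16 \left(5 - 32\right) + 130 = \frac{1}{5} \cdot 16 \left(-27\right) + 130 = - \frac{432}{5} + 130 = \frac{218}{5}$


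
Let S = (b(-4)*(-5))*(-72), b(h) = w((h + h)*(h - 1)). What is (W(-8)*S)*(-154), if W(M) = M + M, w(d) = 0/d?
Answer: 0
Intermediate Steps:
w(d) = 0
b(h) = 0
S = 0 (S = (0*(-5))*(-72) = 0*(-72) = 0)
W(M) = 2*M
(W(-8)*S)*(-154) = ((2*(-8))*0)*(-154) = -16*0*(-154) = 0*(-154) = 0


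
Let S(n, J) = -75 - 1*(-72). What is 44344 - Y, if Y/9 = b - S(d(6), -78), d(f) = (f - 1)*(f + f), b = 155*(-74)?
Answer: 147547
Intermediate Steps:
b = -11470
d(f) = 2*f*(-1 + f) (d(f) = (-1 + f)*(2*f) = 2*f*(-1 + f))
S(n, J) = -3 (S(n, J) = -75 + 72 = -3)
Y = -103203 (Y = 9*(-11470 - 1*(-3)) = 9*(-11470 + 3) = 9*(-11467) = -103203)
44344 - Y = 44344 - 1*(-103203) = 44344 + 103203 = 147547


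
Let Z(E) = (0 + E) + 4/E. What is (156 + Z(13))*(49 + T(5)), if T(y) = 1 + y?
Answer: 121055/13 ≈ 9311.9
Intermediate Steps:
Z(E) = E + 4/E
(156 + Z(13))*(49 + T(5)) = (156 + (13 + 4/13))*(49 + (1 + 5)) = (156 + (13 + 4*(1/13)))*(49 + 6) = (156 + (13 + 4/13))*55 = (156 + 173/13)*55 = (2201/13)*55 = 121055/13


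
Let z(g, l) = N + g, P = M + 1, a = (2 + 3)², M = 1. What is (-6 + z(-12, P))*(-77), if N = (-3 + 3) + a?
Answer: -539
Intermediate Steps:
a = 25 (a = 5² = 25)
P = 2 (P = 1 + 1 = 2)
N = 25 (N = (-3 + 3) + 25 = 0 + 25 = 25)
z(g, l) = 25 + g
(-6 + z(-12, P))*(-77) = (-6 + (25 - 12))*(-77) = (-6 + 13)*(-77) = 7*(-77) = -539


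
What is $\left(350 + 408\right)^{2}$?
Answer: $574564$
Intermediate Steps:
$\left(350 + 408\right)^{2} = 758^{2} = 574564$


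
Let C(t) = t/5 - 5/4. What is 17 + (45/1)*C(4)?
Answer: -13/4 ≈ -3.2500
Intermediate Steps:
C(t) = -5/4 + t/5 (C(t) = t*(⅕) - 5*¼ = t/5 - 5/4 = -5/4 + t/5)
17 + (45/1)*C(4) = 17 + (45/1)*(-5/4 + (⅕)*4) = 17 + (45*1)*(-5/4 + ⅘) = 17 + 45*(-9/20) = 17 - 81/4 = -13/4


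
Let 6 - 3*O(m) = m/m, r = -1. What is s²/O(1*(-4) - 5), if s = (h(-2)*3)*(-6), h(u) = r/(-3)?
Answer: 108/5 ≈ 21.600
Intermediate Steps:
h(u) = ⅓ (h(u) = -1/(-3) = -1*(-⅓) = ⅓)
s = -6 (s = ((⅓)*3)*(-6) = 1*(-6) = -6)
O(m) = 5/3 (O(m) = 2 - m/(3*m) = 2 - ⅓*1 = 2 - ⅓ = 5/3)
s²/O(1*(-4) - 5) = (-6)²/(5/3) = 36*(⅗) = 108/5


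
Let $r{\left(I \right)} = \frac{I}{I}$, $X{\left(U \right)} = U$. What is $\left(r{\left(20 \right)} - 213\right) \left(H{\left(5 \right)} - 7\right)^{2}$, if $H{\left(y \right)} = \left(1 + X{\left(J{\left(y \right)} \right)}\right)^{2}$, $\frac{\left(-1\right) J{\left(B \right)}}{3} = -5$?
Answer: $-13144212$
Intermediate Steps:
$J{\left(B \right)} = 15$ ($J{\left(B \right)} = \left(-3\right) \left(-5\right) = 15$)
$r{\left(I \right)} = 1$
$H{\left(y \right)} = 256$ ($H{\left(y \right)} = \left(1 + 15\right)^{2} = 16^{2} = 256$)
$\left(r{\left(20 \right)} - 213\right) \left(H{\left(5 \right)} - 7\right)^{2} = \left(1 - 213\right) \left(256 - 7\right)^{2} = - 212 \cdot 249^{2} = \left(-212\right) 62001 = -13144212$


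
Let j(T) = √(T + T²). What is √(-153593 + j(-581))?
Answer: √(-153593 + 2*√84245) ≈ 391.17*I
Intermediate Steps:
√(-153593 + j(-581)) = √(-153593 + √(-581*(1 - 581))) = √(-153593 + √(-581*(-580))) = √(-153593 + √336980) = √(-153593 + 2*√84245)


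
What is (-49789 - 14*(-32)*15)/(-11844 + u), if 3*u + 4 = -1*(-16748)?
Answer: 129207/18788 ≈ 6.8771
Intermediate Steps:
u = 16744/3 (u = -4/3 + (-1*(-16748))/3 = -4/3 + (⅓)*16748 = -4/3 + 16748/3 = 16744/3 ≈ 5581.3)
(-49789 - 14*(-32)*15)/(-11844 + u) = (-49789 - 14*(-32)*15)/(-11844 + 16744/3) = (-49789 + 448*15)/(-18788/3) = (-49789 + 6720)*(-3/18788) = -43069*(-3/18788) = 129207/18788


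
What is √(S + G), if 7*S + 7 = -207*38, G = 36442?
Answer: 3*√192283/7 ≈ 187.93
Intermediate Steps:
S = -7873/7 (S = -1 + (-207*38)/7 = -1 + (⅐)*(-7866) = -1 - 7866/7 = -7873/7 ≈ -1124.7)
√(S + G) = √(-7873/7 + 36442) = √(247221/7) = 3*√192283/7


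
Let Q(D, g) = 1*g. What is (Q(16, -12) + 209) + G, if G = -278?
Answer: -81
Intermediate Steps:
Q(D, g) = g
(Q(16, -12) + 209) + G = (-12 + 209) - 278 = 197 - 278 = -81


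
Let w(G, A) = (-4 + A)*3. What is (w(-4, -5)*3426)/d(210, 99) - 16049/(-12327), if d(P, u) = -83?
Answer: 1141604221/1023141 ≈ 1115.8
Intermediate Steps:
w(G, A) = -12 + 3*A
(w(-4, -5)*3426)/d(210, 99) - 16049/(-12327) = ((-12 + 3*(-5))*3426)/(-83) - 16049/(-12327) = ((-12 - 15)*3426)*(-1/83) - 16049*(-1/12327) = -27*3426*(-1/83) + 16049/12327 = -92502*(-1/83) + 16049/12327 = 92502/83 + 16049/12327 = 1141604221/1023141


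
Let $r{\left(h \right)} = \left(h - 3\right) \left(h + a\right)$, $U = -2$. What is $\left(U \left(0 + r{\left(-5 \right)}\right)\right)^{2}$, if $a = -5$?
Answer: $25600$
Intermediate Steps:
$r{\left(h \right)} = \left(-5 + h\right) \left(-3 + h\right)$ ($r{\left(h \right)} = \left(h - 3\right) \left(h - 5\right) = \left(-3 + h\right) \left(-5 + h\right) = \left(-5 + h\right) \left(-3 + h\right)$)
$\left(U \left(0 + r{\left(-5 \right)}\right)\right)^{2} = \left(- 2 \left(0 + \left(15 + \left(-5\right)^{2} - -40\right)\right)\right)^{2} = \left(- 2 \left(0 + \left(15 + 25 + 40\right)\right)\right)^{2} = \left(- 2 \left(0 + 80\right)\right)^{2} = \left(\left(-2\right) 80\right)^{2} = \left(-160\right)^{2} = 25600$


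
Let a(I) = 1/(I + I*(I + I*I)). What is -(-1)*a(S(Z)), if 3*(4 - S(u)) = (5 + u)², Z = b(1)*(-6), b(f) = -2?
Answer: -27/21026239 ≈ -1.2841e-6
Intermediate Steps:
Z = 12 (Z = -2*(-6) = 12)
S(u) = 4 - (5 + u)²/3
a(I) = 1/(I + I*(I + I²))
-(-1)*a(S(Z)) = -(-1)*1/((4 - (5 + 12)²/3)*(1 + (4 - (5 + 12)²/3) + (4 - (5 + 12)²/3)²)) = -(-1)*1/((4 - ⅓*17²)*(1 + (4 - ⅓*17²) + (4 - ⅓*17²)²)) = -(-1)*1/((4 - ⅓*289)*(1 + (4 - ⅓*289) + (4 - ⅓*289)²)) = -(-1)*1/((4 - 289/3)*(1 + (4 - 289/3) + (4 - 289/3)²)) = -(-1)*1/((-277/3)*(1 - 277/3 + (-277/3)²)) = -(-1)*(-3/(277*(1 - 277/3 + 76729/9))) = -(-1)*(-3/(277*75907/9)) = -(-1)*(-3/277*9/75907) = -(-1)*(-27)/21026239 = -1*27/21026239 = -27/21026239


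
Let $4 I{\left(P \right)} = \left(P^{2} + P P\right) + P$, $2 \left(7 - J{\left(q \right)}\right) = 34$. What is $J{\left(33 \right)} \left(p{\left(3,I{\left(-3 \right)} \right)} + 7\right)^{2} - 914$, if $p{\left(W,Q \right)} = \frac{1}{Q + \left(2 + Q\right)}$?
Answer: $- \frac{512204}{361} \approx -1418.8$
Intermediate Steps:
$J{\left(q \right)} = -10$ ($J{\left(q \right)} = 7 - 17 = -10$)
$I{\left(P \right)} = \frac{P^{2}}{2} + \frac{P}{4}$ ($I{\left(P \right)} = \frac{\left(P^{2} + P P\right) + P}{4} = \frac{\left(P^{2} + P^{2}\right) + P}{4} = \frac{2 P^{2} + P}{4} = \frac{P + 2 P^{2}}{4} = \frac{P^{2}}{2} + \frac{P}{4}$)
$p{\left(W,Q \right)} = \frac{1}{2 + 2 Q}$
$J{\left(33 \right)} \left(p{\left(3,I{\left(-3 \right)} \right)} + 7\right)^{2} - 914 = - 10 \left(\frac{1}{2 \left(1 + \frac{1}{4} \left(-3\right) \left(1 + 2 \left(-3\right)\right)\right)} + 7\right)^{2} - 914 = - 10 \left(\frac{1}{2 \left(1 + \frac{1}{4} \left(-3\right) \left(1 - 6\right)\right)} + 7\right)^{2} - 914 = - 10 \left(\frac{1}{2 \left(1 + \frac{1}{4} \left(-3\right) \left(-5\right)\right)} + 7\right)^{2} - 914 = - 10 \left(\frac{1}{2 \left(1 + \frac{15}{4}\right)} + 7\right)^{2} - 914 = - 10 \left(\frac{1}{2 \cdot \frac{19}{4}} + 7\right)^{2} - 914 = - 10 \left(\frac{1}{2} \cdot \frac{4}{19} + 7\right)^{2} - 914 = - 10 \left(\frac{2}{19} + 7\right)^{2} - 914 = - 10 \left(\frac{135}{19}\right)^{2} - 914 = \left(-10\right) \frac{18225}{361} - 914 = - \frac{182250}{361} - 914 = - \frac{512204}{361}$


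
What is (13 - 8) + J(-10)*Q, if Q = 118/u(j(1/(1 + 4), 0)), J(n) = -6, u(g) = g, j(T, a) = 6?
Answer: -113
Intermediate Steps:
Q = 59/3 (Q = 118/6 = 118*(⅙) = 59/3 ≈ 19.667)
(13 - 8) + J(-10)*Q = (13 - 8) - 6*59/3 = 5 - 118 = -113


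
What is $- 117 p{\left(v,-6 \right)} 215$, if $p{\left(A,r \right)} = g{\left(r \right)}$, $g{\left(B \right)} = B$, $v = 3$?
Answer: $150930$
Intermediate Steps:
$p{\left(A,r \right)} = r$
$- 117 p{\left(v,-6 \right)} 215 = \left(-117\right) \left(-6\right) 215 = 702 \cdot 215 = 150930$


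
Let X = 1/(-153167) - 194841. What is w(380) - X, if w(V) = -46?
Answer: 29836165766/153167 ≈ 1.9480e+5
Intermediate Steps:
X = -29843211448/153167 (X = -1/153167 - 194841 = -29843211448/153167 ≈ -1.9484e+5)
w(380) - X = -46 - 1*(-29843211448/153167) = -46 + 29843211448/153167 = 29836165766/153167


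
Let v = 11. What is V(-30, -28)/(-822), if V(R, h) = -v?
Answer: 11/822 ≈ 0.013382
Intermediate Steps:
V(R, h) = -11 (V(R, h) = -1*11 = -11)
V(-30, -28)/(-822) = -11/(-822) = -11*(-1/822) = 11/822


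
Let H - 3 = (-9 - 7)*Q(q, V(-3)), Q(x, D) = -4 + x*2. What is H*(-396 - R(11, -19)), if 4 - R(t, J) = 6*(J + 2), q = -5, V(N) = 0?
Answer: -113954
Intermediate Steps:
Q(x, D) = -4 + 2*x
R(t, J) = -8 - 6*J (R(t, J) = 4 - 6*(J + 2) = 4 - 6*(2 + J) = 4 - (12 + 6*J) = 4 + (-12 - 6*J) = -8 - 6*J)
H = 227 (H = 3 + (-9 - 7)*(-4 + 2*(-5)) = 3 - 16*(-4 - 10) = 3 - 16*(-14) = 3 + 224 = 227)
H*(-396 - R(11, -19)) = 227*(-396 - (-8 - 6*(-19))) = 227*(-396 - (-8 + 114)) = 227*(-396 - 1*106) = 227*(-396 - 106) = 227*(-502) = -113954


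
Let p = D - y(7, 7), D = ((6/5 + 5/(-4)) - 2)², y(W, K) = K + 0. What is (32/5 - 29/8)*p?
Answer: -124209/16000 ≈ -7.7631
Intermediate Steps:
y(W, K) = K
D = 1681/400 (D = ((6*(⅕) + 5*(-¼)) - 2)² = ((6/5 - 5/4) - 2)² = (-1/20 - 2)² = (-41/20)² = 1681/400 ≈ 4.2025)
p = -1119/400 (p = 1681/400 - 1*7 = 1681/400 - 7 = -1119/400 ≈ -2.7975)
(32/5 - 29/8)*p = (32/5 - 29/8)*(-1119/400) = (111/40)*(-1119/400) = -124209/16000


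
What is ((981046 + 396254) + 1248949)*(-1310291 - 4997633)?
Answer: -16566179097076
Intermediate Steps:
((981046 + 396254) + 1248949)*(-1310291 - 4997633) = (1377300 + 1248949)*(-6307924) = 2626249*(-6307924) = -16566179097076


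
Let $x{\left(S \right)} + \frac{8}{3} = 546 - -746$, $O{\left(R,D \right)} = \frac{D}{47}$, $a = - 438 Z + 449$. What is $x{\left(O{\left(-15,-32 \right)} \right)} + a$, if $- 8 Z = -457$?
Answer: $- \frac{279389}{12} \approx -23282.0$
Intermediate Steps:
$Z = \frac{457}{8}$ ($Z = \left(- \frac{1}{8}\right) \left(-457\right) = \frac{457}{8} \approx 57.125$)
$a = - \frac{98287}{4}$ ($a = \left(-438\right) \frac{457}{8} + 449 = - \frac{100083}{4} + 449 = - \frac{98287}{4} \approx -24572.0$)
$O{\left(R,D \right)} = \frac{D}{47}$ ($O{\left(R,D \right)} = D \frac{1}{47} = \frac{D}{47}$)
$x{\left(S \right)} = \frac{3868}{3}$ ($x{\left(S \right)} = - \frac{8}{3} + \left(546 - -746\right) = - \frac{8}{3} + \left(546 + 746\right) = - \frac{8}{3} + 1292 = \frac{3868}{3}$)
$x{\left(O{\left(-15,-32 \right)} \right)} + a = \frac{3868}{3} - \frac{98287}{4} = - \frac{279389}{12}$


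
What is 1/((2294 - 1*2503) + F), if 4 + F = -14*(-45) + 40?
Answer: 1/457 ≈ 0.0021882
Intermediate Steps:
F = 666 (F = -4 + (-14*(-45) + 40) = -4 + (630 + 40) = -4 + 670 = 666)
1/((2294 - 1*2503) + F) = 1/((2294 - 1*2503) + 666) = 1/((2294 - 2503) + 666) = 1/(-209 + 666) = 1/457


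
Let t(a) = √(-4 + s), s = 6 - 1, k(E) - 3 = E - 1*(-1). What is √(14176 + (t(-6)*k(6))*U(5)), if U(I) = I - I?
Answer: 4*√886 ≈ 119.06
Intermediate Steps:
k(E) = 4 + E (k(E) = 3 + (E - 1*(-1)) = 3 + (E + 1) = 3 + (1 + E) = 4 + E)
s = 5
U(I) = 0
t(a) = 1 (t(a) = √(-4 + 5) = √1 = 1)
√(14176 + (t(-6)*k(6))*U(5)) = √(14176 + (1*(4 + 6))*0) = √(14176 + (1*10)*0) = √(14176 + 10*0) = √(14176 + 0) = √14176 = 4*√886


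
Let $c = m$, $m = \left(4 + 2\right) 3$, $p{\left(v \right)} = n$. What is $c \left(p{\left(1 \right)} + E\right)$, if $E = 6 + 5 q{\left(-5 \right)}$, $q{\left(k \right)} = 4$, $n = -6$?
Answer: $360$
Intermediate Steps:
$p{\left(v \right)} = -6$
$m = 18$ ($m = 6 \cdot 3 = 18$)
$E = 26$ ($E = 6 + 5 \cdot 4 = 6 + 20 = 26$)
$c = 18$
$c \left(p{\left(1 \right)} + E\right) = 18 \left(-6 + 26\right) = 18 \cdot 20 = 360$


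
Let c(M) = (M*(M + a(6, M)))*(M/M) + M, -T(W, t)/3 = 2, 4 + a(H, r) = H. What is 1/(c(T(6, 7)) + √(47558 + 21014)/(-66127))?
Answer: 39355021161/708390346612 + 66127*√17143/708390346612 ≈ 0.055568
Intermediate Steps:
a(H, r) = -4 + H
T(W, t) = -6 (T(W, t) = -3*2 = -6)
c(M) = M + M*(2 + M) (c(M) = (M*(M + (-4 + 6)))*(M/M) + M = (M*(M + 2))*1 + M = (M*(2 + M))*1 + M = M*(2 + M) + M = M + M*(2 + M))
1/(c(T(6, 7)) + √(47558 + 21014)/(-66127)) = 1/(-6*(3 - 6) + √(47558 + 21014)/(-66127)) = 1/(-6*(-3) + √68572*(-1/66127)) = 1/(18 + (2*√17143)*(-1/66127)) = 1/(18 - 2*√17143/66127)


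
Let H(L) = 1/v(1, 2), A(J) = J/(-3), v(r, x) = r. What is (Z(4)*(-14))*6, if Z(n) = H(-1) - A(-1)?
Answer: -56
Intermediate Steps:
A(J) = -J/3 (A(J) = J*(-⅓) = -J/3)
H(L) = 1 (H(L) = 1/1 = 1*1 = 1)
Z(n) = ⅔ (Z(n) = 1 - (-1)*(-1)/3 = 1 - 1*⅓ = 1 - ⅓ = ⅔)
(Z(4)*(-14))*6 = ((⅔)*(-14))*6 = -28/3*6 = -56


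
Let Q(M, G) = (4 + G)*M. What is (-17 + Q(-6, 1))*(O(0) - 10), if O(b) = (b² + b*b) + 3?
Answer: 329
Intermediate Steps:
O(b) = 3 + 2*b² (O(b) = (b² + b²) + 3 = 2*b² + 3 = 3 + 2*b²)
Q(M, G) = M*(4 + G)
(-17 + Q(-6, 1))*(O(0) - 10) = (-17 - 6*(4 + 1))*((3 + 2*0²) - 10) = (-17 - 6*5)*((3 + 2*0) - 10) = (-17 - 30)*((3 + 0) - 10) = -47*(3 - 10) = -47*(-7) = 329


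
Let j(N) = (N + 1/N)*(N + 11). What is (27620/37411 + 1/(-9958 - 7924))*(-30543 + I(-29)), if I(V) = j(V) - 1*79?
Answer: -215542248816189/9700260779 ≈ -22220.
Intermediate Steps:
j(N) = (11 + N)*(N + 1/N) (j(N) = (N + 1/N)*(11 + N) = (11 + N)*(N + 1/N))
I(V) = -78 + V² + 11*V + 11/V (I(V) = (1 + V² + 11*V + 11/V) - 1*79 = (1 + V² + 11*V + 11/V) - 79 = -78 + V² + 11*V + 11/V)
(27620/37411 + 1/(-9958 - 7924))*(-30543 + I(-29)) = (27620/37411 + 1/(-9958 - 7924))*(-30543 + (-78 + (-29)² + 11*(-29) + 11/(-29))) = (27620*(1/37411) + 1/(-17882))*(-30543 + (-78 + 841 - 319 + 11*(-1/29))) = (27620/37411 - 1/17882)*(-30543 + (-78 + 841 - 319 - 11/29)) = 493863429*(-30543 + 12865/29)/668983502 = (493863429/668983502)*(-872882/29) = -215542248816189/9700260779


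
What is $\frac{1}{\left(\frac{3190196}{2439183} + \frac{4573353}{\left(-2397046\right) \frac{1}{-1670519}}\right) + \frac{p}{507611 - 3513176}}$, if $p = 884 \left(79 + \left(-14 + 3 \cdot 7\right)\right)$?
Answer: $\frac{1952559910072030130}{6223208022501467318495197} \approx 3.1375 \cdot 10^{-7}$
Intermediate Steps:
$p = 76024$ ($p = 884 \left(79 + \left(-14 + 21\right)\right) = 884 \left(79 + 7\right) = 884 \cdot 86 = 76024$)
$\frac{1}{\left(\frac{3190196}{2439183} + \frac{4573353}{\left(-2397046\right) \frac{1}{-1670519}}\right) + \frac{p}{507611 - 3513176}} = \frac{1}{\left(\frac{3190196}{2439183} + \frac{4573353}{\left(-2397046\right) \frac{1}{-1670519}}\right) + \frac{76024}{507611 - 3513176}} = \frac{1}{\left(3190196 \cdot \frac{1}{2439183} + \frac{4573353}{\left(-2397046\right) \left(- \frac{1}{1670519}\right)}\right) + \frac{76024}{507611 - 3513176}} = \frac{1}{\left(\frac{3190196}{2439183} + \frac{4573353}{\frac{2397046}{1670519}}\right) + \frac{76024}{-3005565}} = \frac{1}{\left(\frac{3190196}{2439183} + 4573353 \cdot \frac{1670519}{2397046}\right) + 76024 \left(- \frac{1}{3005565}\right)} = \frac{1}{\left(\frac{3190196}{2439183} + \frac{7639873080207}{2397046}\right) - \frac{76024}{3005565}} = \frac{1}{\frac{18635056186445111897}{5846833853418} - \frac{76024}{3005565}} = \frac{1}{\frac{6223208022501467318495197}{1952559910072030130}} = \frac{1952559910072030130}{6223208022501467318495197}$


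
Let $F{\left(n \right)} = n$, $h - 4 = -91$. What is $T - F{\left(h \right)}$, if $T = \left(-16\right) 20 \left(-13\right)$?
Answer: $4247$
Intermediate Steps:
$h = -87$ ($h = 4 - 91 = -87$)
$T = 4160$ ($T = \left(-320\right) \left(-13\right) = 4160$)
$T - F{\left(h \right)} = 4160 - -87 = 4160 + 87 = 4247$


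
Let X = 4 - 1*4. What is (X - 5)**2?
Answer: 25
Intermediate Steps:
X = 0 (X = 4 - 4 = 0)
(X - 5)**2 = (0 - 5)**2 = (-5)**2 = 25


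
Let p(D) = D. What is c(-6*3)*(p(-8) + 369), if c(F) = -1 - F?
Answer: 6137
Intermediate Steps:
c(-6*3)*(p(-8) + 369) = (-1 - (-6)*3)*(-8 + 369) = (-1 - 1*(-18))*361 = (-1 + 18)*361 = 17*361 = 6137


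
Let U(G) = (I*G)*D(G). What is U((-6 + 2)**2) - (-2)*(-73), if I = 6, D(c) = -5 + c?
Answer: 910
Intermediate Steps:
U(G) = 6*G*(-5 + G) (U(G) = (6*G)*(-5 + G) = 6*G*(-5 + G))
U((-6 + 2)**2) - (-2)*(-73) = 6*(-6 + 2)**2*(-5 + (-6 + 2)**2) - (-2)*(-73) = 6*(-4)**2*(-5 + (-4)**2) - 1*146 = 6*16*(-5 + 16) - 146 = 6*16*11 - 146 = 1056 - 146 = 910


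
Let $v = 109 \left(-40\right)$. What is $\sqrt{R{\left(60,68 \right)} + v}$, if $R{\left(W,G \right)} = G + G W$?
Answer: $2 i \sqrt{53} \approx 14.56 i$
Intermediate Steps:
$v = -4360$
$\sqrt{R{\left(60,68 \right)} + v} = \sqrt{68 \left(1 + 60\right) - 4360} = \sqrt{68 \cdot 61 - 4360} = \sqrt{4148 - 4360} = \sqrt{-212} = 2 i \sqrt{53}$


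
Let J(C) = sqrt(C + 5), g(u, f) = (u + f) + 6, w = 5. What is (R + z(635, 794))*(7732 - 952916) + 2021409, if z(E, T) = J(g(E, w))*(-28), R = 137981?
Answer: -130415412095 + 26465152*sqrt(651) ≈ -1.2974e+11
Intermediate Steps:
g(u, f) = 6 + f + u (g(u, f) = (f + u) + 6 = 6 + f + u)
J(C) = sqrt(5 + C)
z(E, T) = -28*sqrt(16 + E) (z(E, T) = sqrt(5 + (6 + 5 + E))*(-28) = sqrt(5 + (11 + E))*(-28) = sqrt(16 + E)*(-28) = -28*sqrt(16 + E))
(R + z(635, 794))*(7732 - 952916) + 2021409 = (137981 - 28*sqrt(16 + 635))*(7732 - 952916) + 2021409 = (137981 - 28*sqrt(651))*(-945184) + 2021409 = (-130417433504 + 26465152*sqrt(651)) + 2021409 = -130415412095 + 26465152*sqrt(651)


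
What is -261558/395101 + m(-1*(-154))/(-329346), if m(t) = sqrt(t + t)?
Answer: -261558/395101 - sqrt(77)/164673 ≈ -0.66206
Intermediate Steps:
m(t) = sqrt(2)*sqrt(t) (m(t) = sqrt(2*t) = sqrt(2)*sqrt(t))
-261558/395101 + m(-1*(-154))/(-329346) = -261558/395101 + (sqrt(2)*sqrt(-1*(-154)))/(-329346) = -261558*1/395101 + (sqrt(2)*sqrt(154))*(-1/329346) = -261558/395101 + (2*sqrt(77))*(-1/329346) = -261558/395101 - sqrt(77)/164673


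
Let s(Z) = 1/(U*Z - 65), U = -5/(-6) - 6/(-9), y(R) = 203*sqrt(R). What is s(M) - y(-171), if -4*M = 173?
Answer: -8/1039 - 609*I*sqrt(19) ≈ -0.0076997 - 2654.6*I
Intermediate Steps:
M = -173/4 (M = -1/4*173 = -173/4 ≈ -43.250)
U = 3/2 (U = -5*(-1/6) - 6*(-1/9) = 5/6 + 2/3 = 3/2 ≈ 1.5000)
s(Z) = 1/(-65 + 3*Z/2) (s(Z) = 1/(3*Z/2 - 65) = 1/(-65 + 3*Z/2))
s(M) - y(-171) = 2/(-130 + 3*(-173/4)) - 203*sqrt(-171) = 2/(-130 - 519/4) - 203*3*I*sqrt(19) = 2/(-1039/4) - 609*I*sqrt(19) = 2*(-4/1039) - 609*I*sqrt(19) = -8/1039 - 609*I*sqrt(19)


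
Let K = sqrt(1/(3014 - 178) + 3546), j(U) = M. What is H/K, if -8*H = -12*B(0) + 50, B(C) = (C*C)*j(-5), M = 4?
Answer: -25*sqrt(7130028013)/20112914 ≈ -0.10496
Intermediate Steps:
j(U) = 4
B(C) = 4*C**2 (B(C) = (C*C)*4 = C**2*4 = 4*C**2)
K = sqrt(7130028013)/1418 (K = sqrt(1/2836 + 3546) = sqrt(10056457/2836) = sqrt(7130028013)/1418 ≈ 59.548)
H = -25/4 (H = -(-48*0**2 + 50)/8 = -(-48*0 + 50)/8 = -(-12*0 + 50)/8 = -(0 + 50)/8 = -1/8*50 = -25/4 ≈ -6.2500)
H/K = -25*2*sqrt(7130028013)/10056457/4 = -25*sqrt(7130028013)/20112914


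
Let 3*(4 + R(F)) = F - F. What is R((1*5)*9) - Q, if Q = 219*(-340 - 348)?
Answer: 150668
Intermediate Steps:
Q = -150672 (Q = 219*(-688) = -150672)
R(F) = -4 (R(F) = -4 + (F - F)/3 = -4 + (1/3)*0 = -4 + 0 = -4)
R((1*5)*9) - Q = -4 - 1*(-150672) = -4 + 150672 = 150668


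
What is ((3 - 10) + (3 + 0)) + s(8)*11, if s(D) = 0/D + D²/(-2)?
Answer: -356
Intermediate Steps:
s(D) = -D²/2 (s(D) = 0 + D²*(-½) = 0 - D²/2 = -D²/2)
((3 - 10) + (3 + 0)) + s(8)*11 = ((3 - 10) + (3 + 0)) - ½*8²*11 = (-7 + 3) - ½*64*11 = -4 - 32*11 = -4 - 352 = -356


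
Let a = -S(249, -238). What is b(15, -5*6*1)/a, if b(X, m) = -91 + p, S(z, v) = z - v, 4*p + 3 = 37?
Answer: 165/974 ≈ 0.16940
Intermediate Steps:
p = 17/2 (p = -¾ + (¼)*37 = -¾ + 37/4 = 17/2 ≈ 8.5000)
b(X, m) = -165/2 (b(X, m) = -91 + 17/2 = -165/2)
a = -487 (a = -(249 - 1*(-238)) = -(249 + 238) = -1*487 = -487)
b(15, -5*6*1)/a = -165/2/(-487) = -165/2*(-1/487) = 165/974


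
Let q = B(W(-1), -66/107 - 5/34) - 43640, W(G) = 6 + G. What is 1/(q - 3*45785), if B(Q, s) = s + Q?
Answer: -3638/658444399 ≈ -5.5251e-6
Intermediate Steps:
B(Q, s) = Q + s
q = -158746909/3638 (q = ((6 - 1) + (-66/107 - 5/34)) - 43640 = (5 + (-66*1/107 - 5*1/34)) - 43640 = (5 + (-66/107 - 5/34)) - 43640 = (5 - 2779/3638) - 43640 = 15411/3638 - 43640 = -158746909/3638 ≈ -43636.)
1/(q - 3*45785) = 1/(-158746909/3638 - 3*45785) = 1/(-158746909/3638 - 137355) = 1/(-658444399/3638) = -3638/658444399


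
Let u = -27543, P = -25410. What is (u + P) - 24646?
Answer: -77599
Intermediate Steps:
(u + P) - 24646 = (-27543 - 25410) - 24646 = -52953 - 24646 = -77599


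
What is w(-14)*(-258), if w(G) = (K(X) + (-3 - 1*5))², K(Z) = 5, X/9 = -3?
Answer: -2322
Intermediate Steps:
X = -27 (X = 9*(-3) = -27)
w(G) = 9 (w(G) = (5 + (-3 - 1*5))² = (5 + (-3 - 5))² = (5 - 8)² = (-3)² = 9)
w(-14)*(-258) = 9*(-258) = -2322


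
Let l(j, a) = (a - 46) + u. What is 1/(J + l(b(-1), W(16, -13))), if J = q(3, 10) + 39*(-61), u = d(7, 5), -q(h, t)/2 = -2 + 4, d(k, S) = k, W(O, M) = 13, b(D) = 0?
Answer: -1/2409 ≈ -0.00041511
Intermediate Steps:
q(h, t) = -4 (q(h, t) = -2*(-2 + 4) = -2*2 = -4)
u = 7
J = -2383 (J = -4 + 39*(-61) = -4 - 2379 = -2383)
l(j, a) = -39 + a (l(j, a) = (a - 46) + 7 = (-46 + a) + 7 = -39 + a)
1/(J + l(b(-1), W(16, -13))) = 1/(-2383 + (-39 + 13)) = 1/(-2383 - 26) = 1/(-2409) = -1/2409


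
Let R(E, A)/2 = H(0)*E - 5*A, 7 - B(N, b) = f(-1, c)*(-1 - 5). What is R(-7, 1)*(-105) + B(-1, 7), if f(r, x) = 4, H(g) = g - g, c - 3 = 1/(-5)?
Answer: 1081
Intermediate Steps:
c = 14/5 (c = 3 + 1/(-5) = 3 - ⅕ = 14/5 ≈ 2.8000)
H(g) = 0
B(N, b) = 31 (B(N, b) = 7 - 4*(-1 - 5) = 7 - 4*(-6) = 7 - 1*(-24) = 7 + 24 = 31)
R(E, A) = -10*A (R(E, A) = 2*(0*E - 5*A) = 2*(0 - 5*A) = 2*(-5*A) = -10*A)
R(-7, 1)*(-105) + B(-1, 7) = -10*1*(-105) + 31 = -10*(-105) + 31 = 1050 + 31 = 1081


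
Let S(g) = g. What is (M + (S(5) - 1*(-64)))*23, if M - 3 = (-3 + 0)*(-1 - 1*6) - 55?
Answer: 874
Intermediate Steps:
M = -31 (M = 3 + ((-3 + 0)*(-1 - 1*6) - 55) = 3 + (-3*(-1 - 6) - 55) = 3 + (-3*(-7) - 55) = 3 + (21 - 55) = 3 - 34 = -31)
(M + (S(5) - 1*(-64)))*23 = (-31 + (5 - 1*(-64)))*23 = (-31 + (5 + 64))*23 = (-31 + 69)*23 = 38*23 = 874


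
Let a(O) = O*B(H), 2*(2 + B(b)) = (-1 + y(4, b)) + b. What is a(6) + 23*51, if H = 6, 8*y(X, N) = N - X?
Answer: 4707/4 ≈ 1176.8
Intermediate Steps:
y(X, N) = -X/8 + N/8 (y(X, N) = (N - X)/8 = -X/8 + N/8)
B(b) = -11/4 + 9*b/16 (B(b) = -2 + ((-1 + (-⅛*4 + b/8)) + b)/2 = -2 + ((-1 + (-½ + b/8)) + b)/2 = -2 + ((-3/2 + b/8) + b)/2 = -2 + (-3/2 + 9*b/8)/2 = -2 + (-¾ + 9*b/16) = -11/4 + 9*b/16)
a(O) = 5*O/8 (a(O) = O*(-11/4 + (9/16)*6) = O*(-11/4 + 27/8) = O*(5/8) = 5*O/8)
a(6) + 23*51 = (5/8)*6 + 23*51 = 15/4 + 1173 = 4707/4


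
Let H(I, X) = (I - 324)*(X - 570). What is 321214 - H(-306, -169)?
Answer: -144356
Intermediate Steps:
H(I, X) = (-570 + X)*(-324 + I) (H(I, X) = (-324 + I)*(-570 + X) = (-570 + X)*(-324 + I))
321214 - H(-306, -169) = 321214 - (184680 - 570*(-306) - 324*(-169) - 306*(-169)) = 321214 - (184680 + 174420 + 54756 + 51714) = 321214 - 1*465570 = 321214 - 465570 = -144356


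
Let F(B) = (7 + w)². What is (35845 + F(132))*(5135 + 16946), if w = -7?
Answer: 791493445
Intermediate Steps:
F(B) = 0 (F(B) = (7 - 7)² = 0² = 0)
(35845 + F(132))*(5135 + 16946) = (35845 + 0)*(5135 + 16946) = 35845*22081 = 791493445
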